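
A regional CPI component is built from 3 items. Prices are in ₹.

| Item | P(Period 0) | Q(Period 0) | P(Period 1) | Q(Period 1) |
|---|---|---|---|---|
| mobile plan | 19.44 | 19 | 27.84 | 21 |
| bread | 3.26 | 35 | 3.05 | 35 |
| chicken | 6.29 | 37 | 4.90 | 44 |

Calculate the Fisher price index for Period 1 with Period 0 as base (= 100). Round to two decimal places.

113.79

Laspeyres component (base-period weights):
ΣP(Period 1)Q(Period 0) = 27.84×19 + 3.05×35 + 4.90×37 = 528.96 + 106.75 + 181.3 = 817.01
ΣP(Period 0)Q(Period 0) = 19.44×19 + 3.26×35 + 6.29×37 = 369.36 + 114.1 + 232.73 = 716.19
L = 817.01 / 716.19 × 100 = 114.0773
Paasche component (current-period weights):
ΣP(Period 1)Q(Period 1) = 27.84×21 + 3.05×35 + 4.90×44 = 584.64 + 106.75 + 215.6 = 906.99
ΣP(Period 0)Q(Period 1) = 19.44×21 + 3.26×35 + 6.29×44 = 408.24 + 114.1 + 276.76 = 799.1
P = 906.99 / 799.1 × 100 = 113.5014
Fisher = √(L × P) = √(114.0773 × 113.5014) = 113.7890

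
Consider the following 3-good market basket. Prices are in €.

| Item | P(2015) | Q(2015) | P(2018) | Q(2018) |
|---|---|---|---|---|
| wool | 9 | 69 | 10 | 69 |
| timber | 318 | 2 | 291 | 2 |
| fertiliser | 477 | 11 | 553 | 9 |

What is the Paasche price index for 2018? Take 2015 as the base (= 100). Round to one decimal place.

112.6

Paasche price index uses current-period quantities as weights.
ΣP(2018)·Q(2018) = 10×69 + 291×2 + 553×9 = 690 + 582 + 4977 = 6249
ΣP(2015)·Q(2018) = 9×69 + 318×2 + 477×9 = 621 + 636 + 4293 = 5550
Index = 6249 / 5550 × 100 = 112.5946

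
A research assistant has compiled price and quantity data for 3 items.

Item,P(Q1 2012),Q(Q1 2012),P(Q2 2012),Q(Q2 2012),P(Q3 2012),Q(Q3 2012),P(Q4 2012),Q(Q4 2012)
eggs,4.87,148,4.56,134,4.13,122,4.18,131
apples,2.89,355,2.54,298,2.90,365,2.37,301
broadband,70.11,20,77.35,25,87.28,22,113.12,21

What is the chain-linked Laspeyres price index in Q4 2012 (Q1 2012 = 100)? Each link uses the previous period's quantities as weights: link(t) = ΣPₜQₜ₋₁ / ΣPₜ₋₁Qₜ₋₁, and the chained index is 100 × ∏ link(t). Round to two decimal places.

119.98

Link Q1 2012→Q2 2012:
ΣP(Q2 2012)Q(Q1 2012) = 4.56×148 + 2.54×355 + 77.35×20 = 674.88 + 901.7 + 1547 = 3123.58
ΣP(Q1 2012)Q(Q1 2012) = 4.87×148 + 2.89×355 + 70.11×20 = 720.76 + 1025.95 + 1402.2 = 3148.91
link = 3123.58/3148.91 = 0.991956
Link Q2 2012→Q3 2012:
ΣP(Q3 2012)Q(Q2 2012) = 4.13×134 + 2.90×298 + 87.28×25 = 553.42 + 864.2 + 2182 = 3599.62
ΣP(Q2 2012)Q(Q2 2012) = 4.56×134 + 2.54×298 + 77.35×25 = 611.04 + 756.92 + 1933.75 = 3301.71
link = 3599.62/3301.71 = 1.090229
Link Q3 2012→Q4 2012:
ΣP(Q4 2012)Q(Q3 2012) = 4.18×122 + 2.37×365 + 113.12×22 = 509.96 + 865.05 + 2488.64 = 3863.65
ΣP(Q3 2012)Q(Q3 2012) = 4.13×122 + 2.90×365 + 87.28×22 = 503.86 + 1058.5 + 1920.16 = 3482.52
link = 3863.65/3482.52 = 1.109441
Chained index = 100 × 0.991956 × 1.090229 × 1.109441 = 119.9815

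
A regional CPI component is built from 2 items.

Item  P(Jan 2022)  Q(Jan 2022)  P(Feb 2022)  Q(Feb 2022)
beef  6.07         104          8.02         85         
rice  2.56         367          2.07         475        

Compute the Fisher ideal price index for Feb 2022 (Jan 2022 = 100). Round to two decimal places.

Laspeyres component (base-period weights):
ΣP(Feb 2022)Q(Jan 2022) = 8.02×104 + 2.07×367 = 834.08 + 759.69 = 1593.77
ΣP(Jan 2022)Q(Jan 2022) = 6.07×104 + 2.56×367 = 631.28 + 939.52 = 1570.8
L = 1593.77 / 1570.8 × 100 = 101.4623
Paasche component (current-period weights):
ΣP(Feb 2022)Q(Feb 2022) = 8.02×85 + 2.07×475 = 681.7 + 983.25 = 1664.95
ΣP(Jan 2022)Q(Feb 2022) = 6.07×85 + 2.56×475 = 515.95 + 1216 = 1731.95
P = 1664.95 / 1731.95 × 100 = 96.1315
Fisher = √(L × P) = √(101.4623 × 96.1315) = 98.7610

98.76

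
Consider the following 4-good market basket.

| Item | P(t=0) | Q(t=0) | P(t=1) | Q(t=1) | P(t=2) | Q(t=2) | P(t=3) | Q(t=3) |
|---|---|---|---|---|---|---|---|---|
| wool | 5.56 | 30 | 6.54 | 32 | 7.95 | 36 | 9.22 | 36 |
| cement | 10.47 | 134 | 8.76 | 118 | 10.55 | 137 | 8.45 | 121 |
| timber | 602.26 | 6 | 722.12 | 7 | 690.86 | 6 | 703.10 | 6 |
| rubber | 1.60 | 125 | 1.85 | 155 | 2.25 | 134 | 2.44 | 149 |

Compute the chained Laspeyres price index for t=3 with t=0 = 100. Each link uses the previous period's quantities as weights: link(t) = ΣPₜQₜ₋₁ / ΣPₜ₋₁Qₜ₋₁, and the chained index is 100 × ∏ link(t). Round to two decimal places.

109.30

Link t=0→t=1:
ΣP(t=1)Q(t=0) = 6.54×30 + 8.76×134 + 722.12×6 + 1.85×125 = 196.2 + 1173.84 + 4332.72 + 231.25 = 5934.01
ΣP(t=0)Q(t=0) = 5.56×30 + 10.47×134 + 602.26×6 + 1.60×125 = 166.8 + 1402.98 + 3613.56 + 200 = 5383.34
link = 5934.01/5383.34 = 1.102292
Link t=1→t=2:
ΣP(t=2)Q(t=1) = 7.95×32 + 10.55×118 + 690.86×7 + 2.25×155 = 254.4 + 1244.9 + 4836.02 + 348.75 = 6684.07
ΣP(t=1)Q(t=1) = 6.54×32 + 8.76×118 + 722.12×7 + 1.85×155 = 209.28 + 1033.68 + 5054.84 + 286.75 = 6584.55
link = 6684.07/6584.55 = 1.015114
Link t=2→t=3:
ΣP(t=3)Q(t=2) = 9.22×36 + 8.45×137 + 703.10×6 + 2.44×134 = 331.92 + 1157.65 + 4218.6 + 326.96 = 6035.13
ΣP(t=2)Q(t=2) = 7.95×36 + 10.55×137 + 690.86×6 + 2.25×134 = 286.2 + 1445.35 + 4145.16 + 301.5 = 6178.21
link = 6035.13/6178.21 = 0.976841
Chained index = 100 × 1.102292 × 1.015114 × 0.976841 = 109.3038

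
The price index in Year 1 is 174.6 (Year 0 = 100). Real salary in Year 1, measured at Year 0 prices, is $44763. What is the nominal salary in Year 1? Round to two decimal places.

78156.20

Nominal = Real × (Index/100) = 44763 × (174.6/100)
        = 44763 × 1.746 = 78156.1980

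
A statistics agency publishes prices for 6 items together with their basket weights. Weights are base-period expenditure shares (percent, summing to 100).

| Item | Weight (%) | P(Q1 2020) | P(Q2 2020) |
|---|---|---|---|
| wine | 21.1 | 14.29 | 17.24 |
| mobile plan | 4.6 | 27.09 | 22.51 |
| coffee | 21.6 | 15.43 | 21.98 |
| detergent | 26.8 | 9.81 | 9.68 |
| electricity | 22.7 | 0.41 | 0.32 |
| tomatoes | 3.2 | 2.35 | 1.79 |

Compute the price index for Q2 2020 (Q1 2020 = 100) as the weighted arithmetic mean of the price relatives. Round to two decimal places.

106.65

wine: 21.1 × (17.24/14.29) = 21.1 × 1.206438 = 25.4558
mobile plan: 4.6 × (22.51/27.09) = 4.6 × 0.830934 = 3.8223
coffee: 21.6 × (21.98/15.43) = 21.6 × 1.424498 = 30.7692
detergent: 26.8 × (9.68/9.81) = 26.8 × 0.986748 = 26.4449
electricity: 22.7 × (0.32/0.41) = 22.7 × 0.780488 = 17.7171
tomatoes: 3.2 × (1.79/2.35) = 3.2 × 0.761702 = 2.4374
Index = Σ wᵢ·(p₁ᵢ/p₀ᵢ) = 25.4558 + 3.8223 + 30.7692 + 26.4449 + 17.7171 + 2.4374 = 106.6467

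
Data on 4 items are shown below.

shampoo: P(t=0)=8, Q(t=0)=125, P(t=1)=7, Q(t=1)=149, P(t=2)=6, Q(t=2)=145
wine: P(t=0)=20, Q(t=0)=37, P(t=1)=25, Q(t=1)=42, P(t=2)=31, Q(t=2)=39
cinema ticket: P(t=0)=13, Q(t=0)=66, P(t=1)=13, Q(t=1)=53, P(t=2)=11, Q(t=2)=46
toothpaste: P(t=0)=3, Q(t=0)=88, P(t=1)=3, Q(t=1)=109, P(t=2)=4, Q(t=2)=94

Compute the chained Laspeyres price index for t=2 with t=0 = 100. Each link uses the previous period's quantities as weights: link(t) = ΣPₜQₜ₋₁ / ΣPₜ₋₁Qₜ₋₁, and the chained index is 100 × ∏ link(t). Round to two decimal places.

Link t=0→t=1:
ΣP(t=1)Q(t=0) = 7×125 + 25×37 + 13×66 + 3×88 = 875 + 925 + 858 + 264 = 2922
ΣP(t=0)Q(t=0) = 8×125 + 20×37 + 13×66 + 3×88 = 1000 + 740 + 858 + 264 = 2862
link = 2922/2862 = 1.020964
Link t=1→t=2:
ΣP(t=2)Q(t=1) = 6×149 + 31×42 + 11×53 + 4×109 = 894 + 1302 + 583 + 436 = 3215
ΣP(t=1)Q(t=1) = 7×149 + 25×42 + 13×53 + 3×109 = 1043 + 1050 + 689 + 327 = 3109
link = 3215/3109 = 1.034095
Chained index = 100 × 1.020964 × 1.034095 = 105.5774

105.58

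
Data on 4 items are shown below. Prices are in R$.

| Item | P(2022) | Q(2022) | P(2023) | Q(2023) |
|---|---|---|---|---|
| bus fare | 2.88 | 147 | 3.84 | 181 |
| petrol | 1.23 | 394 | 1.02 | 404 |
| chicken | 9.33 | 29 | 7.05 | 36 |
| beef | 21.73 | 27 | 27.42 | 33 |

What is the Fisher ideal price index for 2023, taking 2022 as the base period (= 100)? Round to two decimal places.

108.83

Laspeyres component (base-period weights):
ΣP(2023)Q(2022) = 3.84×147 + 1.02×394 + 7.05×29 + 27.42×27 = 564.48 + 401.88 + 204.45 + 740.34 = 1911.15
ΣP(2022)Q(2022) = 2.88×147 + 1.23×394 + 9.33×29 + 21.73×27 = 423.36 + 484.62 + 270.57 + 586.71 = 1765.26
L = 1911.15 / 1765.26 × 100 = 108.2645
Paasche component (current-period weights):
ΣP(2023)Q(2023) = 3.84×181 + 1.02×404 + 7.05×36 + 27.42×33 = 695.04 + 412.08 + 253.8 + 904.86 = 2265.78
ΣP(2022)Q(2023) = 2.88×181 + 1.23×404 + 9.33×36 + 21.73×33 = 521.28 + 496.92 + 335.88 + 717.09 = 2071.17
P = 2265.78 / 2071.17 × 100 = 109.3961
Fisher = √(L × P) = √(108.2645 × 109.3961) = 108.8289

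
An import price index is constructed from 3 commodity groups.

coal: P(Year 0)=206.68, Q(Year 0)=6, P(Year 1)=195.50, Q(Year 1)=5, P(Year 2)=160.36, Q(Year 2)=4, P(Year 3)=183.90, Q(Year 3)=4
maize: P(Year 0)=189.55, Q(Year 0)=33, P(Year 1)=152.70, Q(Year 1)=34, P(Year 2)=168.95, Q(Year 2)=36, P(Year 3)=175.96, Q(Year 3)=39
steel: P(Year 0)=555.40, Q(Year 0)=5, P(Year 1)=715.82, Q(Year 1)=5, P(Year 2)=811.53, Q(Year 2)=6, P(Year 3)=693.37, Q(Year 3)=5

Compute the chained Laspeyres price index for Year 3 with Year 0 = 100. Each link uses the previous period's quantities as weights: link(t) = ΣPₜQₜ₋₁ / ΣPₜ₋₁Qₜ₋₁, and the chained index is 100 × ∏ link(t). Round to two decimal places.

Link Year 0→Year 1:
ΣP(Year 1)Q(Year 0) = 195.50×6 + 152.70×33 + 715.82×5 = 1173 + 5039.1 + 3579.1 = 9791.2
ΣP(Year 0)Q(Year 0) = 206.68×6 + 189.55×33 + 555.40×5 = 1240.08 + 6255.15 + 2777 = 10272.23
link = 9791.2/10272.23 = 0.953172
Link Year 1→Year 2:
ΣP(Year 2)Q(Year 1) = 160.36×5 + 168.95×34 + 811.53×5 = 801.8 + 5744.3 + 4057.65 = 10603.75
ΣP(Year 1)Q(Year 1) = 195.50×5 + 152.70×34 + 715.82×5 = 977.5 + 5191.8 + 3579.1 = 9748.4
link = 10603.75/9748.4 = 1.087743
Link Year 2→Year 3:
ΣP(Year 3)Q(Year 2) = 183.90×4 + 175.96×36 + 693.37×6 = 735.6 + 6334.56 + 4160.22 = 11230.38
ΣP(Year 2)Q(Year 2) = 160.36×4 + 168.95×36 + 811.53×6 = 641.44 + 6082.2 + 4869.18 = 11592.82
link = 11230.38/11592.82 = 0.968736
Chained index = 100 × 0.953172 × 1.087743 × 0.968736 = 100.4391

100.44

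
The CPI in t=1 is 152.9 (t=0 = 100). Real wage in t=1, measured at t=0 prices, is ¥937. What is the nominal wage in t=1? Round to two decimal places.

1432.67

Nominal = Real × (Index/100) = 937 × (152.9/100)
        = 937 × 1.529 = 1432.6730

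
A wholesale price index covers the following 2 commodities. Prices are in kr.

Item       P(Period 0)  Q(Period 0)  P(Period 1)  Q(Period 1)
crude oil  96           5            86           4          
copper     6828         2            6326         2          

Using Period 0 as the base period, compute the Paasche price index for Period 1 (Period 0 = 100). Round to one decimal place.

Paasche price index uses current-period quantities as weights.
ΣP(Period 1)·Q(Period 1) = 86×4 + 6326×2 = 344 + 12652 = 12996
ΣP(Period 0)·Q(Period 1) = 96×4 + 6828×2 = 384 + 13656 = 14040
Index = 12996 / 14040 × 100 = 92.5641

92.6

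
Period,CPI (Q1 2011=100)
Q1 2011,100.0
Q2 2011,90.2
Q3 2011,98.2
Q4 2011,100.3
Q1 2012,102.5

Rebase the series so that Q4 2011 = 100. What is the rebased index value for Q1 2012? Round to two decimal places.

102.19

Rebased(Q1 2012) = 102.5 / 100.3 × 100 = 102.1934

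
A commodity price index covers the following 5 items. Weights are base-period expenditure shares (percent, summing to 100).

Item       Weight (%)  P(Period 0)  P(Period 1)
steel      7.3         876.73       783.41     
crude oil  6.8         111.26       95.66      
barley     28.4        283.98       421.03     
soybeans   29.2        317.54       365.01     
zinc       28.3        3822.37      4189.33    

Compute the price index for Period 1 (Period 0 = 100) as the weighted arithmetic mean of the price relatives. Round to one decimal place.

steel: 7.3 × (783.41/876.73) = 7.3 × 0.893559 = 6.5230
crude oil: 6.8 × (95.66/111.26) = 6.8 × 0.859788 = 5.8466
barley: 28.4 × (421.03/283.98) = 28.4 × 1.482604 = 42.1060
soybeans: 29.2 × (365.01/317.54) = 29.2 × 1.149493 = 33.5652
zinc: 28.3 × (4189.33/3822.37) = 28.3 × 1.096003 = 31.0169
Index = Σ wᵢ·(p₁ᵢ/p₀ᵢ) = 6.5230 + 5.8466 + 42.1060 + 33.5652 + 31.0169 = 119.0576

119.1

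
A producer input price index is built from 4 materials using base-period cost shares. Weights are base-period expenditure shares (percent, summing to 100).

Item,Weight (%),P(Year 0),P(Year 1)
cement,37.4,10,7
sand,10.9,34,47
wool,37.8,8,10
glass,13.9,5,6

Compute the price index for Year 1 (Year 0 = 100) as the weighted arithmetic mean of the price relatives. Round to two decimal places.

105.18

cement: 37.4 × (7/10) = 37.4 × 0.700000 = 26.1800
sand: 10.9 × (47/34) = 10.9 × 1.382353 = 15.0676
wool: 37.8 × (10/8) = 37.8 × 1.250000 = 47.2500
glass: 13.9 × (6/5) = 13.9 × 1.200000 = 16.6800
Index = Σ wᵢ·(p₁ᵢ/p₀ᵢ) = 26.1800 + 15.0676 + 47.2500 + 16.6800 = 105.1776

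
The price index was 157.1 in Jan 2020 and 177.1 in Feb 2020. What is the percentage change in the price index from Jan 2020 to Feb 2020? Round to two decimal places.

Change = (177.1 − 157.1) / 157.1 × 100
       = 20.0 / 157.1 × 100 = 12.7307%

12.73%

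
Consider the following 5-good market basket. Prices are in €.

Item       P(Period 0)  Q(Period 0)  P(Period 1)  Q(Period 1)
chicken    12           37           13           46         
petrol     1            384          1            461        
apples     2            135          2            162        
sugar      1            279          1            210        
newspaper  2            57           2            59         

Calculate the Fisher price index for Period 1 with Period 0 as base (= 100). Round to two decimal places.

Laspeyres component (base-period weights):
ΣP(Period 1)Q(Period 0) = 13×37 + 1×384 + 2×135 + 1×279 + 2×57 = 481 + 384 + 270 + 279 + 114 = 1528
ΣP(Period 0)Q(Period 0) = 12×37 + 1×384 + 2×135 + 1×279 + 2×57 = 444 + 384 + 270 + 279 + 114 = 1491
L = 1528 / 1491 × 100 = 102.4816
Paasche component (current-period weights):
ΣP(Period 1)Q(Period 1) = 13×46 + 1×461 + 2×162 + 1×210 + 2×59 = 598 + 461 + 324 + 210 + 118 = 1711
ΣP(Period 0)Q(Period 1) = 12×46 + 1×461 + 2×162 + 1×210 + 2×59 = 552 + 461 + 324 + 210 + 118 = 1665
P = 1711 / 1665 × 100 = 102.7628
Fisher = √(L × P) = √(102.4816 × 102.7628) = 102.6221

102.62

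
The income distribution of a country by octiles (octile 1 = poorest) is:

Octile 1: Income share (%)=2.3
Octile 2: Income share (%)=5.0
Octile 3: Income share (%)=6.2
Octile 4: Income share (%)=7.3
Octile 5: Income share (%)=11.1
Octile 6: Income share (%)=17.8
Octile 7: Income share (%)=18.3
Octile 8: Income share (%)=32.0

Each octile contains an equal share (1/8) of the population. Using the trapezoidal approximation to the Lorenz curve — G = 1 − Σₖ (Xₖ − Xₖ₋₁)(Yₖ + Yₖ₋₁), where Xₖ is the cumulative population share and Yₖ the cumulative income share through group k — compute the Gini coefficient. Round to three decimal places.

0.391

Cumulative income shares Yₖ: 0.0230, 0.0730, 0.1350, 0.2080, 0.3190, 0.4970, 0.6800, 1.0000
Σ (Xₖ−Xₖ₋₁)(Yₖ+Yₖ₋₁) = (1/8)(0.0230+0.0000) + (1/8)(0.0730+0.0230) + (1/8)(0.1350+0.0730) + (1/8)(0.2080+0.1350) + (1/8)(0.3190+0.2080) + (1/8)(0.4970+0.3190) + (1/8)(0.6800+0.4970) + (1/8)(1.0000+0.6800)
  = 0.0029 + 0.0120 + 0.0260 + 0.0429 + 0.0659 + 0.1020 + 0.1471 + 0.2100 = 0.6088
G = 1 − 0.6088 = 0.3912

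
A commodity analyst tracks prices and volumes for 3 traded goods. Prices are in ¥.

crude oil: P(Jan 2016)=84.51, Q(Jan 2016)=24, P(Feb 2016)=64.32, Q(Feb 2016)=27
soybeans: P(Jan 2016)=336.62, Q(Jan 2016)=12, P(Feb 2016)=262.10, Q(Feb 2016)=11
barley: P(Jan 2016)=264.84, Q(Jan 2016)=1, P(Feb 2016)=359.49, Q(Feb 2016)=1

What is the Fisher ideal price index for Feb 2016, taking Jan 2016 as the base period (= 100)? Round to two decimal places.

79.70

Laspeyres component (base-period weights):
ΣP(Feb 2016)Q(Jan 2016) = 64.32×24 + 262.10×12 + 359.49×1 = 1543.68 + 3145.2 + 359.49 = 5048.37
ΣP(Jan 2016)Q(Jan 2016) = 84.51×24 + 336.62×12 + 264.84×1 = 2028.24 + 4039.44 + 264.84 = 6332.52
L = 5048.37 / 6332.52 × 100 = 79.7213
Paasche component (current-period weights):
ΣP(Feb 2016)Q(Feb 2016) = 64.32×27 + 262.10×11 + 359.49×1 = 1736.64 + 2883.1 + 359.49 = 4979.23
ΣP(Jan 2016)Q(Feb 2016) = 84.51×27 + 336.62×11 + 264.84×1 = 2281.77 + 3702.82 + 264.84 = 6249.43
P = 4979.23 / 6249.43 × 100 = 79.6749
Fisher = √(L × P) = √(79.7213 × 79.6749) = 79.6981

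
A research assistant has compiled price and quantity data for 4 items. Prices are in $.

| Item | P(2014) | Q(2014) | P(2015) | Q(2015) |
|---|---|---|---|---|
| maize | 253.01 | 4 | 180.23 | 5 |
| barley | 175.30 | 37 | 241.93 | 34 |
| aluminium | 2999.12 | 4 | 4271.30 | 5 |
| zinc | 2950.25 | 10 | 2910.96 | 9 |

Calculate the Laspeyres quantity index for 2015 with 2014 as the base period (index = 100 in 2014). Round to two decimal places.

Laspeyres quantity index uses base-period prices as weights.
ΣP(2014)·Q(2015) = 253.01×5 + 175.30×34 + 2999.12×5 + 2950.25×9 = 1265.05 + 5960.2 + 14995.6 + 26552.25 = 48773.1
ΣP(2014)·Q(2014) = 253.01×4 + 175.30×37 + 2999.12×4 + 2950.25×10 = 1012.04 + 6486.1 + 11996.48 + 29502.5 = 48997.12
Index = 48773.1 / 48997.12 × 100 = 99.5428

99.54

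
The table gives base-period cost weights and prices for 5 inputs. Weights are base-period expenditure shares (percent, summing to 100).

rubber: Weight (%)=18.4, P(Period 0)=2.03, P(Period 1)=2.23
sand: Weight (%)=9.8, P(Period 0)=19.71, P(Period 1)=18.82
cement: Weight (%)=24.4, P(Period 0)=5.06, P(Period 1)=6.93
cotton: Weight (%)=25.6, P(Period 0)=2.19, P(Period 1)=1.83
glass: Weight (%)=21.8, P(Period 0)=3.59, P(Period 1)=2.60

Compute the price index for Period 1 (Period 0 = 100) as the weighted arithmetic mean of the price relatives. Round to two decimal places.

100.17

rubber: 18.4 × (2.23/2.03) = 18.4 × 1.098522 = 20.2128
sand: 9.8 × (18.82/19.71) = 9.8 × 0.954845 = 9.3575
cement: 24.4 × (6.93/5.06) = 24.4 × 1.369565 = 33.4174
cotton: 25.6 × (1.83/2.19) = 25.6 × 0.835616 = 21.3918
glass: 21.8 × (2.60/3.59) = 21.8 × 0.724234 = 15.7883
Index = Σ wᵢ·(p₁ᵢ/p₀ᵢ) = 20.2128 + 9.3575 + 33.4174 + 21.3918 + 15.7883 = 100.1678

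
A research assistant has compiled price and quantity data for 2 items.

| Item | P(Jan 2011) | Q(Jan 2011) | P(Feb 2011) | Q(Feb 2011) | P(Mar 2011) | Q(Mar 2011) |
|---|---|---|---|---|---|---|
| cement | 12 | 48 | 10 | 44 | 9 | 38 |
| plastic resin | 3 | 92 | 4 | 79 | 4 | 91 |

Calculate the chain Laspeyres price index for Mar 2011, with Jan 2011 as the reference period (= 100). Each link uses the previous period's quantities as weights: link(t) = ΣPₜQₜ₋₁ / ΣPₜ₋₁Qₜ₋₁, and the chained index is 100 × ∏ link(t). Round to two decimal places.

93.74

Link Jan 2011→Feb 2011:
ΣP(Feb 2011)Q(Jan 2011) = 10×48 + 4×92 = 480 + 368 = 848
ΣP(Jan 2011)Q(Jan 2011) = 12×48 + 3×92 = 576 + 276 = 852
link = 848/852 = 0.995305
Link Feb 2011→Mar 2011:
ΣP(Mar 2011)Q(Feb 2011) = 9×44 + 4×79 = 396 + 316 = 712
ΣP(Feb 2011)Q(Feb 2011) = 10×44 + 4×79 = 440 + 316 = 756
link = 712/756 = 0.941799
Chained index = 100 × 0.995305 × 0.941799 = 93.7377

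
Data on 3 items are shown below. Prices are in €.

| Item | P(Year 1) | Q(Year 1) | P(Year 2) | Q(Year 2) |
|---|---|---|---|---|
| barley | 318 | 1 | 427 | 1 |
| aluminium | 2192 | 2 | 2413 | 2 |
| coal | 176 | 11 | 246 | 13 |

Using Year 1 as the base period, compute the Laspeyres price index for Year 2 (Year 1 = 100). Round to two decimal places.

119.90

Laspeyres price index uses base-period quantities as weights.
ΣP(Year 2)·Q(Year 1) = 427×1 + 2413×2 + 246×11 = 427 + 4826 + 2706 = 7959
ΣP(Year 1)·Q(Year 1) = 318×1 + 2192×2 + 176×11 = 318 + 4384 + 1936 = 6638
Index = 7959 / 6638 × 100 = 119.9006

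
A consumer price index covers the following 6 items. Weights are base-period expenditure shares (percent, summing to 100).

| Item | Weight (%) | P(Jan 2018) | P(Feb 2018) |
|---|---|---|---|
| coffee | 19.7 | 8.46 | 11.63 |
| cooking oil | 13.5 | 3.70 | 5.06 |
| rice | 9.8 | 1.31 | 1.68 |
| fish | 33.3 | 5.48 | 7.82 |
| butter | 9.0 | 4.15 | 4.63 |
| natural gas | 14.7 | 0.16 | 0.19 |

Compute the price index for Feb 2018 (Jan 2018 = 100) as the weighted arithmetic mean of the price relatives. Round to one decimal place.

coffee: 19.7 × (11.63/8.46) = 19.7 × 1.374704 = 27.0817
cooking oil: 13.5 × (5.06/3.70) = 13.5 × 1.367568 = 18.4622
rice: 9.8 × (1.68/1.31) = 9.8 × 1.282443 = 12.5679
fish: 33.3 × (7.82/5.48) = 33.3 × 1.427007 = 47.5193
butter: 9.0 × (4.63/4.15) = 9.0 × 1.115663 = 10.0410
natural gas: 14.7 × (0.19/0.16) = 14.7 × 1.187500 = 17.4563
Index = Σ wᵢ·(p₁ᵢ/p₀ᵢ) = 27.0817 + 18.4622 + 12.5679 + 47.5193 + 10.0410 + 17.4563 = 133.1283

133.1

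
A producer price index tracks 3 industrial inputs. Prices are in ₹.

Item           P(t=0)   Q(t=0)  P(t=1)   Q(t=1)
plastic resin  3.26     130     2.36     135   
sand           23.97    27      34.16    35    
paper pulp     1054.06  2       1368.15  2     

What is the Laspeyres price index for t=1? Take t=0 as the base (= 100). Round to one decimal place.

124.7

Laspeyres price index uses base-period quantities as weights.
ΣP(t=1)·Q(t=0) = 2.36×130 + 34.16×27 + 1368.15×2 = 306.8 + 922.32 + 2736.3 = 3965.42
ΣP(t=0)·Q(t=0) = 3.26×130 + 23.97×27 + 1054.06×2 = 423.8 + 647.19 + 2108.12 = 3179.11
Index = 3965.42 / 3179.11 × 100 = 124.7337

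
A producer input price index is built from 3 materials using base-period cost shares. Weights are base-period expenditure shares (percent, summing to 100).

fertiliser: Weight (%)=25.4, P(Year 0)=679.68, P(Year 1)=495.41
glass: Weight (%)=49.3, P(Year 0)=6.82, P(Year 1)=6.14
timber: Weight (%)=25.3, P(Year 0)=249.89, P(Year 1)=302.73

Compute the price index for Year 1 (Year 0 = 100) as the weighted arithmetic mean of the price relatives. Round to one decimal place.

fertiliser: 25.4 × (495.41/679.68) = 25.4 × 0.728887 = 18.5137
glass: 49.3 × (6.14/6.82) = 49.3 × 0.900293 = 44.3845
timber: 25.3 × (302.73/249.89) = 25.3 × 1.211453 = 30.6498
Index = Σ wᵢ·(p₁ᵢ/p₀ᵢ) = 18.5137 + 44.3845 + 30.6498 = 93.5480

93.5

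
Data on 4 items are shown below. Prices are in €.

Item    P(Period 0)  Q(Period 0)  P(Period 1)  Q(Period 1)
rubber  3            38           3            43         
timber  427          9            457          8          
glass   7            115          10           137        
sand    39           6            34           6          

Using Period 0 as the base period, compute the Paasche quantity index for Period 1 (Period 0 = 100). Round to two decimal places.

Paasche quantity index uses current-period prices as weights.
ΣP(Period 1)·Q(Period 1) = 3×43 + 457×8 + 10×137 + 34×6 = 129 + 3656 + 1370 + 204 = 5359
ΣP(Period 1)·Q(Period 0) = 3×38 + 457×9 + 10×115 + 34×6 = 114 + 4113 + 1150 + 204 = 5581
Index = 5359 / 5581 × 100 = 96.0222

96.02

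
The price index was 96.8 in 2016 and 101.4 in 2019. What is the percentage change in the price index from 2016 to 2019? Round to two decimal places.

Change = (101.4 − 96.8) / 96.8 × 100
       = 4.6 / 96.8 × 100 = 4.7521%

4.75%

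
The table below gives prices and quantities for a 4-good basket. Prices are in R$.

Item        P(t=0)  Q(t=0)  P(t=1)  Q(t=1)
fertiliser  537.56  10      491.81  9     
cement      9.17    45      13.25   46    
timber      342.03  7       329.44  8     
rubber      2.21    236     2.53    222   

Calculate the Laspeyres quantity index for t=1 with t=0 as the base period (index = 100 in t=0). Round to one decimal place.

Laspeyres quantity index uses base-period prices as weights.
ΣP(t=0)·Q(t=1) = 537.56×9 + 9.17×46 + 342.03×8 + 2.21×222 = 4838.04 + 421.82 + 2736.24 + 490.62 = 8486.72
ΣP(t=0)·Q(t=0) = 537.56×10 + 9.17×45 + 342.03×7 + 2.21×236 = 5375.6 + 412.65 + 2394.21 + 521.56 = 8704.02
Index = 8486.72 / 8704.02 × 100 = 97.5035

97.5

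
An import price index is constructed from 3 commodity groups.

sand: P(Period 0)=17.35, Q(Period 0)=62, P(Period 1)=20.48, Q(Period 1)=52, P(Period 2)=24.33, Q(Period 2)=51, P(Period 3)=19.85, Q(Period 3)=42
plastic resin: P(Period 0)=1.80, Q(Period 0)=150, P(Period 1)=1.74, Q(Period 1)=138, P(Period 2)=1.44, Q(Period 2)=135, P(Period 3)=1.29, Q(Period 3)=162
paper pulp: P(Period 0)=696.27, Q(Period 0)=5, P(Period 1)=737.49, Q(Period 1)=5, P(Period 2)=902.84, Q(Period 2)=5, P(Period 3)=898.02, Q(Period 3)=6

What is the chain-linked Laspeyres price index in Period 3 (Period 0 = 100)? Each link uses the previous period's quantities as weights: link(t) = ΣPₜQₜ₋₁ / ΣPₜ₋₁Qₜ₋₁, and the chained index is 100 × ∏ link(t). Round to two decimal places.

123.51

Link Period 0→Period 1:
ΣP(Period 1)Q(Period 0) = 20.48×62 + 1.74×150 + 737.49×5 = 1269.76 + 261 + 3687.45 = 5218.21
ΣP(Period 0)Q(Period 0) = 17.35×62 + 1.80×150 + 696.27×5 = 1075.7 + 270 + 3481.35 = 4827.05
link = 5218.21/4827.05 = 1.081035
Link Period 1→Period 2:
ΣP(Period 2)Q(Period 1) = 24.33×52 + 1.44×138 + 902.84×5 = 1265.16 + 198.72 + 4514.2 = 5978.08
ΣP(Period 1)Q(Period 1) = 20.48×52 + 1.74×138 + 737.49×5 = 1064.96 + 240.12 + 3687.45 = 4992.53
link = 5978.08/4992.53 = 1.197405
Link Period 2→Period 3:
ΣP(Period 3)Q(Period 2) = 19.85×51 + 1.29×135 + 898.02×5 = 1012.35 + 174.15 + 4490.1 = 5676.6
ΣP(Period 2)Q(Period 2) = 24.33×51 + 1.44×135 + 902.84×5 = 1240.83 + 194.4 + 4514.2 = 5949.43
link = 5676.6/5949.43 = 0.954142
Chained index = 100 × 1.081035 × 1.197405 × 0.954142 = 123.5076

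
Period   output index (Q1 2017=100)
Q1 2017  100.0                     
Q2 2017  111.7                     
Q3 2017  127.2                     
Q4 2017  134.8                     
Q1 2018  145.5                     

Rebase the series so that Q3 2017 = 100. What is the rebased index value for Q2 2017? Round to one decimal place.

87.8

Rebased(Q2 2017) = 111.7 / 127.2 × 100 = 87.8145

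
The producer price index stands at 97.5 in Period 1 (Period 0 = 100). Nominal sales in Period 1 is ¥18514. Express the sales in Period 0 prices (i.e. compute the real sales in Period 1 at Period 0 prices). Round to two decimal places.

Real = Nominal ÷ (Index/100) = 18514 ÷ (97.5/100)
     = 18514 ÷ 0.975 = 18988.7179

18988.72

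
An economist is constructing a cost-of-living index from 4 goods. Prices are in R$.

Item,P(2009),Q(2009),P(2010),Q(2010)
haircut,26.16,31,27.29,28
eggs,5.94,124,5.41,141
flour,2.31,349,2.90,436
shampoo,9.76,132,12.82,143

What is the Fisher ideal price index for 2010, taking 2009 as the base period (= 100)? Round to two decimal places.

Laspeyres component (base-period weights):
ΣP(2010)Q(2009) = 27.29×31 + 5.41×124 + 2.90×349 + 12.82×132 = 845.99 + 670.84 + 1012.1 + 1692.24 = 4221.17
ΣP(2009)Q(2009) = 26.16×31 + 5.94×124 + 2.31×349 + 9.76×132 = 810.96 + 736.56 + 806.19 + 1288.32 = 3642.03
L = 4221.17 / 3642.03 × 100 = 115.9016
Paasche component (current-period weights):
ΣP(2010)Q(2010) = 27.29×28 + 5.41×141 + 2.90×436 + 12.82×143 = 764.12 + 762.81 + 1264.4 + 1833.26 = 4624.59
ΣP(2009)Q(2010) = 26.16×28 + 5.94×141 + 2.31×436 + 9.76×143 = 732.48 + 837.54 + 1007.16 + 1395.68 = 3972.86
P = 4624.59 / 3972.86 × 100 = 116.4046
Fisher = √(L × P) = √(115.9016 × 116.4046) = 116.1528

116.15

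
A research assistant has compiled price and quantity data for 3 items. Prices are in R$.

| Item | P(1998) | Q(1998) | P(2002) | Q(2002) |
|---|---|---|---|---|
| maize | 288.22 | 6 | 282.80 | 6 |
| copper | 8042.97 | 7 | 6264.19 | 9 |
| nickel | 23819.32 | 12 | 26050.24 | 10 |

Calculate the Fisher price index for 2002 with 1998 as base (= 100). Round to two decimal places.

Laspeyres component (base-period weights):
ΣP(2002)Q(1998) = 282.80×6 + 6264.19×7 + 26050.24×12 = 1696.8 + 43849.33 + 312602.88 = 358149.01
ΣP(1998)Q(1998) = 288.22×6 + 8042.97×7 + 23819.32×12 = 1729.32 + 56300.79 + 285831.84 = 343861.95
L = 358149.01 / 343861.95 × 100 = 104.1549
Paasche component (current-period weights):
ΣP(2002)Q(2002) = 282.80×6 + 6264.19×9 + 26050.24×10 = 1696.8 + 56377.71 + 260502.4 = 318576.91
ΣP(1998)Q(2002) = 288.22×6 + 8042.97×9 + 23819.32×10 = 1729.32 + 72386.73 + 238193.2 = 312309.25
P = 318576.91 / 312309.25 × 100 = 102.0069
Fisher = √(L × P) = √(104.1549 × 102.0069) = 103.0753

103.08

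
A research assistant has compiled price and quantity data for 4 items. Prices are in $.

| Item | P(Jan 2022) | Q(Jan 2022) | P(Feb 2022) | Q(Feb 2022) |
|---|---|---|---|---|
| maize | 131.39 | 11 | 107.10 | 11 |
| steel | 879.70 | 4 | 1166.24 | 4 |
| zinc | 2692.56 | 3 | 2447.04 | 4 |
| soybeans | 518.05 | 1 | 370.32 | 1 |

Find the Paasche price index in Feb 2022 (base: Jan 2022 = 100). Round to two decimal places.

98.46

Paasche price index uses current-period quantities as weights.
ΣP(Feb 2022)·Q(Feb 2022) = 107.10×11 + 1166.24×4 + 2447.04×4 + 370.32×1 = 1178.1 + 4664.96 + 9788.16 + 370.32 = 16001.54
ΣP(Jan 2022)·Q(Feb 2022) = 131.39×11 + 879.70×4 + 2692.56×4 + 518.05×1 = 1445.29 + 3518.8 + 10770.24 + 518.05 = 16252.38
Index = 16001.54 / 16252.38 × 100 = 98.4566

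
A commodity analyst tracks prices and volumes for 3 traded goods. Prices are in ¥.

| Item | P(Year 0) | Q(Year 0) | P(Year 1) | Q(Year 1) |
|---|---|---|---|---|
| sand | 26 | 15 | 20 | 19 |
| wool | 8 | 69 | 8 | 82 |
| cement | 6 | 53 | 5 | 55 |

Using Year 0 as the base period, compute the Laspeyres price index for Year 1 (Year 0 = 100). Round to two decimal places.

88.65

Laspeyres price index uses base-period quantities as weights.
ΣP(Year 1)·Q(Year 0) = 20×15 + 8×69 + 5×53 = 300 + 552 + 265 = 1117
ΣP(Year 0)·Q(Year 0) = 26×15 + 8×69 + 6×53 = 390 + 552 + 318 = 1260
Index = 1117 / 1260 × 100 = 88.6508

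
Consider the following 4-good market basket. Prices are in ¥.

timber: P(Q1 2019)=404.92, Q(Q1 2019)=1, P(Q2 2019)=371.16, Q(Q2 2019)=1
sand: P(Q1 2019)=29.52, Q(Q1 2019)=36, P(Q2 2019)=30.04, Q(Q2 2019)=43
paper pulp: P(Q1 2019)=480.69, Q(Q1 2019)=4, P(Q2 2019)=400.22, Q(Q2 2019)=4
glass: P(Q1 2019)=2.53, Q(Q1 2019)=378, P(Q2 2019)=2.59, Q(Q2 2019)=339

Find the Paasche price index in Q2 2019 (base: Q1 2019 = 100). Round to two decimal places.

Paasche price index uses current-period quantities as weights.
ΣP(Q2 2019)·Q(Q2 2019) = 371.16×1 + 30.04×43 + 400.22×4 + 2.59×339 = 371.16 + 1291.72 + 1600.88 + 878.01 = 4141.77
ΣP(Q1 2019)·Q(Q2 2019) = 404.92×1 + 29.52×43 + 480.69×4 + 2.53×339 = 404.92 + 1269.36 + 1922.76 + 857.67 = 4454.71
Index = 4141.77 / 4454.71 × 100 = 92.9751

92.98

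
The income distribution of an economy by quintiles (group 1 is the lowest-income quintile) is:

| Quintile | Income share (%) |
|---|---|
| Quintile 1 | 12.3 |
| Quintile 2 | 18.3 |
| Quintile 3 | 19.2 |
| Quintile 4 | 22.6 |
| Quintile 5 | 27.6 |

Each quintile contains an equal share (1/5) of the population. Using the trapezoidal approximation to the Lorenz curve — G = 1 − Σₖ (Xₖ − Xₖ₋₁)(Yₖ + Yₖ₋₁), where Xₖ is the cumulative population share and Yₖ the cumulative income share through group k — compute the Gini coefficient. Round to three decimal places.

0.140

Cumulative income shares Yₖ: 0.1230, 0.3060, 0.4980, 0.7240, 1.0000
Σ (Xₖ−Xₖ₋₁)(Yₖ+Yₖ₋₁) = (1/5)(0.1230+0.0000) + (1/5)(0.3060+0.1230) + (1/5)(0.4980+0.3060) + (1/5)(0.7240+0.4980) + (1/5)(1.0000+0.7240)
  = 0.0246 + 0.0858 + 0.1608 + 0.2444 + 0.3448 = 0.8604
G = 1 − 0.8604 = 0.1396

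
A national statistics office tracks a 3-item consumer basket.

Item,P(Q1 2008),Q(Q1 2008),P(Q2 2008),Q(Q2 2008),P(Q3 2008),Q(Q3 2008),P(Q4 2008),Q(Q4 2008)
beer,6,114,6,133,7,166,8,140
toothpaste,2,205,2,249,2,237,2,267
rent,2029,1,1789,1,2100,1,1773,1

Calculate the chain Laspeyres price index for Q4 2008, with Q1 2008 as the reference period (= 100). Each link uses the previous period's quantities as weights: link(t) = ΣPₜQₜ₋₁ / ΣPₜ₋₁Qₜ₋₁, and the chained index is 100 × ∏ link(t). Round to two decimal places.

101.05

Link Q1 2008→Q2 2008:
ΣP(Q2 2008)Q(Q1 2008) = 6×114 + 2×205 + 1789×1 = 684 + 410 + 1789 = 2883
ΣP(Q1 2008)Q(Q1 2008) = 6×114 + 2×205 + 2029×1 = 684 + 410 + 2029 = 3123
link = 2883/3123 = 0.923151
Link Q2 2008→Q3 2008:
ΣP(Q3 2008)Q(Q2 2008) = 7×133 + 2×249 + 2100×1 = 931 + 498 + 2100 = 3529
ΣP(Q2 2008)Q(Q2 2008) = 6×133 + 2×249 + 1789×1 = 798 + 498 + 1789 = 3085
link = 3529/3085 = 1.143922
Link Q3 2008→Q4 2008:
ΣP(Q4 2008)Q(Q3 2008) = 8×166 + 2×237 + 1773×1 = 1328 + 474 + 1773 = 3575
ΣP(Q3 2008)Q(Q3 2008) = 7×166 + 2×237 + 2100×1 = 1162 + 474 + 2100 = 3736
link = 3575/3736 = 0.956906
Chained index = 100 × 0.923151 × 1.143922 × 0.956906 = 101.0505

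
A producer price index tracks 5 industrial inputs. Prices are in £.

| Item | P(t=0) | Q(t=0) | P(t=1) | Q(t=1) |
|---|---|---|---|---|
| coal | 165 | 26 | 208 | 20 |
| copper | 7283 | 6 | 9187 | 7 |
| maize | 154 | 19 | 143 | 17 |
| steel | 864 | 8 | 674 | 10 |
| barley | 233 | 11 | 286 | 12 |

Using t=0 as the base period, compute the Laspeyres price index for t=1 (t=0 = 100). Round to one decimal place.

Laspeyres price index uses base-period quantities as weights.
ΣP(t=1)·Q(t=0) = 208×26 + 9187×6 + 143×19 + 674×8 + 286×11 = 5408 + 55122 + 2717 + 5392 + 3146 = 71785
ΣP(t=0)·Q(t=0) = 165×26 + 7283×6 + 154×19 + 864×8 + 233×11 = 4290 + 43698 + 2926 + 6912 + 2563 = 60389
Index = 71785 / 60389 × 100 = 118.8710

118.9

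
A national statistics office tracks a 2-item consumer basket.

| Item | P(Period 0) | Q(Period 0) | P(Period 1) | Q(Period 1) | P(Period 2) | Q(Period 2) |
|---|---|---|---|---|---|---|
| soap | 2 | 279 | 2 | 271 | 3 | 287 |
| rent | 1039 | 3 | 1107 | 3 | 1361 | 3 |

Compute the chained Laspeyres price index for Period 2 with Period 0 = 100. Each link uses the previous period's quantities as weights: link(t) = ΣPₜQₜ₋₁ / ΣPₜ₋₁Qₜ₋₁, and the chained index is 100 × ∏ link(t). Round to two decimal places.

Link Period 0→Period 1:
ΣP(Period 1)Q(Period 0) = 2×279 + 1107×3 = 558 + 3321 = 3879
ΣP(Period 0)Q(Period 0) = 2×279 + 1039×3 = 558 + 3117 = 3675
link = 3879/3675 = 1.055510
Link Period 1→Period 2:
ΣP(Period 2)Q(Period 1) = 3×271 + 1361×3 = 813 + 4083 = 4896
ΣP(Period 1)Q(Period 1) = 2×271 + 1107×3 = 542 + 3321 = 3863
link = 4896/3863 = 1.267409
Chained index = 100 × 1.055510 × 1.267409 = 133.7763

133.78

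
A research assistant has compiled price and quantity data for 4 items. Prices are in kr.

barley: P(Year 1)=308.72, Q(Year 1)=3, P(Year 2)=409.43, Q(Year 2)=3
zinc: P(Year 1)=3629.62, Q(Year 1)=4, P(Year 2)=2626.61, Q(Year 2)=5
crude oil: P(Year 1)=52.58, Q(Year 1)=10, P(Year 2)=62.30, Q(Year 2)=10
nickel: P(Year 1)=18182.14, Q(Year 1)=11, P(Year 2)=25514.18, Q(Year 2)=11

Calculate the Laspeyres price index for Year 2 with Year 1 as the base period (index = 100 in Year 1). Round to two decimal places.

Laspeyres price index uses base-period quantities as weights.
ΣP(Year 2)·Q(Year 1) = 409.43×3 + 2626.61×4 + 62.30×10 + 25514.18×11 = 1228.29 + 10506.44 + 623 + 280655.98 = 293013.71
ΣP(Year 1)·Q(Year 1) = 308.72×3 + 3629.62×4 + 52.58×10 + 18182.14×11 = 926.16 + 14518.48 + 525.8 + 200003.54 = 215973.98
Index = 293013.71 / 215973.98 × 100 = 135.6708

135.67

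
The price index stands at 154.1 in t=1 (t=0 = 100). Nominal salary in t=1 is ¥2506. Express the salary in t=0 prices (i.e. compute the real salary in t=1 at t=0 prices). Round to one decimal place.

1626.2

Real = Nominal ÷ (Index/100) = 2506 ÷ (154.1/100)
     = 2506 ÷ 1.541 = 1626.2167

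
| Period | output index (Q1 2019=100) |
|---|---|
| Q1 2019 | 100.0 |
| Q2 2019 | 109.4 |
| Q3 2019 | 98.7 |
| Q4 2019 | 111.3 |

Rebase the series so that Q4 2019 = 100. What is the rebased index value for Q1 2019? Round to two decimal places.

89.85

Rebased(Q1 2019) = 100.0 / 111.3 × 100 = 89.8473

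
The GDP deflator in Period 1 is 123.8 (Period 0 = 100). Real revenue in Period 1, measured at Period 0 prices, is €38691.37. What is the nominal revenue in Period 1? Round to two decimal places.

Nominal = Real × (Index/100) = 38691.37 × (123.8/100)
        = 38691.37 × 1.238 = 47899.9161

47899.92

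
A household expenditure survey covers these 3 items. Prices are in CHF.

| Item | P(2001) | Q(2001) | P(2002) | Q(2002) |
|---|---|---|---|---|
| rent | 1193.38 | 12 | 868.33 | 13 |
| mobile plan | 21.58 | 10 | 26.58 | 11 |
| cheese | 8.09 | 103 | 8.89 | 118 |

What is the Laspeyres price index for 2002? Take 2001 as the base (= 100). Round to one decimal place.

Laspeyres price index uses base-period quantities as weights.
ΣP(2002)·Q(2001) = 868.33×12 + 26.58×10 + 8.89×103 = 10419.96 + 265.8 + 915.67 = 11601.43
ΣP(2001)·Q(2001) = 1193.38×12 + 21.58×10 + 8.09×103 = 14320.56 + 215.8 + 833.27 = 15369.63
Index = 11601.43 / 15369.63 × 100 = 75.4828

75.5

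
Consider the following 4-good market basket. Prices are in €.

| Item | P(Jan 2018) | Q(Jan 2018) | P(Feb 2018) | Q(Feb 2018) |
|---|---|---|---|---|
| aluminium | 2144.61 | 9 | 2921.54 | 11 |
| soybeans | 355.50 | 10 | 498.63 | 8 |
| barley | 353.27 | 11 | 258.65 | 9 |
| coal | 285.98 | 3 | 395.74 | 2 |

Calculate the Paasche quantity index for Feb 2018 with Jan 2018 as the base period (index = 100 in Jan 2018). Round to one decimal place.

Paasche quantity index uses current-period prices as weights.
ΣP(Feb 2018)·Q(Feb 2018) = 2921.54×11 + 498.63×8 + 258.65×9 + 395.74×2 = 32136.94 + 3989.04 + 2327.85 + 791.48 = 39245.31
ΣP(Feb 2018)·Q(Jan 2018) = 2921.54×9 + 498.63×10 + 258.65×11 + 395.74×3 = 26293.86 + 4986.3 + 2845.15 + 1187.22 = 35312.53
Index = 39245.31 / 35312.53 × 100 = 111.1371

111.1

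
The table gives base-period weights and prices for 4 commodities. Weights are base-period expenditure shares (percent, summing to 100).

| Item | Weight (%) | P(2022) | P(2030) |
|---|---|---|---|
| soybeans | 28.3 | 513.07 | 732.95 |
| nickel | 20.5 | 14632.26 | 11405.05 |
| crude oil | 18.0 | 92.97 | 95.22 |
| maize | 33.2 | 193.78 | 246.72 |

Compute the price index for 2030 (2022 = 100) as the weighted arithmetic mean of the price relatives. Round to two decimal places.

soybeans: 28.3 × (732.95/513.07) = 28.3 × 1.428558 = 40.4282
nickel: 20.5 × (11405.05/14632.26) = 20.5 × 0.779446 = 15.9786
crude oil: 18.0 × (95.22/92.97) = 18.0 × 1.024201 = 18.4356
maize: 33.2 × (246.72/193.78) = 33.2 × 1.273196 = 42.2701
Index = Σ wᵢ·(p₁ᵢ/p₀ᵢ) = 40.4282 + 15.9786 + 18.4356 + 42.2701 = 117.1126

117.11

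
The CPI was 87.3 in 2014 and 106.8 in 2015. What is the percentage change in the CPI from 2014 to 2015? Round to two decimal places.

22.34%

Change = (106.8 − 87.3) / 87.3 × 100
       = 19.5 / 87.3 × 100 = 22.3368%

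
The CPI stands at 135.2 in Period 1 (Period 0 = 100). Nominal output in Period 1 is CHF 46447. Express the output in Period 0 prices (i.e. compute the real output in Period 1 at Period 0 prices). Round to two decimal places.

34354.29

Real = Nominal ÷ (Index/100) = 46447 ÷ (135.2/100)
     = 46447 ÷ 1.352 = 34354.2899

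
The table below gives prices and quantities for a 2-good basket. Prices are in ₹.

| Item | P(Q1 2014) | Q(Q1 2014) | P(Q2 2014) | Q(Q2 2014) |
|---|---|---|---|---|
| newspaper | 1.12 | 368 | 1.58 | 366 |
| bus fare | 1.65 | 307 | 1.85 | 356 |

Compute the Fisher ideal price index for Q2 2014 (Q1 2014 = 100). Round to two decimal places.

Laspeyres component (base-period weights):
ΣP(Q2 2014)Q(Q1 2014) = 1.58×368 + 1.85×307 = 581.44 + 567.95 = 1149.39
ΣP(Q1 2014)Q(Q1 2014) = 1.12×368 + 1.65×307 = 412.16 + 506.55 = 918.71
L = 1149.39 / 918.71 × 100 = 125.1091
Paasche component (current-period weights):
ΣP(Q2 2014)Q(Q2 2014) = 1.58×366 + 1.85×356 = 578.28 + 658.6 = 1236.88
ΣP(Q1 2014)Q(Q2 2014) = 1.12×366 + 1.65×356 = 409.92 + 587.4 = 997.32
P = 1236.88 / 997.32 × 100 = 124.0204
Fisher = √(L × P) = √(125.1091 × 124.0204) = 124.5636

124.56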